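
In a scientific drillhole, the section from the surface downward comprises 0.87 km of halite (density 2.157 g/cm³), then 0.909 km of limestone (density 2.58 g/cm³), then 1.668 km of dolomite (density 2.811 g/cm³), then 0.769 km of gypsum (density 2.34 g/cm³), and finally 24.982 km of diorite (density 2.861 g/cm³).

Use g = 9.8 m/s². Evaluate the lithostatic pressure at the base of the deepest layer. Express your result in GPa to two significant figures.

0.81 GPa

halite: 2157 kg/m³ × 9.8 m/s² × 870 m = 1.839×10^7 Pa = 0.01839 GPa
limestone: 2580 kg/m³ × 9.8 m/s² × 909 m = 2.298×10^7 Pa = 0.02298 GPa
dolomite: 2811 kg/m³ × 9.8 m/s² × 1668 m = 4.595×10^7 Pa = 0.04595 GPa
gypsum: 2340 kg/m³ × 9.8 m/s² × 769 m = 1.763×10^7 Pa = 0.01763 GPa
diorite: 2861 kg/m³ × 9.8 m/s² × 24982 m = 7.004×10^8 Pa = 0.7004 GPa
Total = 0.01839 + 0.02298 + 0.04595 + 0.01763 + 0.7004 = 0.80540 GPa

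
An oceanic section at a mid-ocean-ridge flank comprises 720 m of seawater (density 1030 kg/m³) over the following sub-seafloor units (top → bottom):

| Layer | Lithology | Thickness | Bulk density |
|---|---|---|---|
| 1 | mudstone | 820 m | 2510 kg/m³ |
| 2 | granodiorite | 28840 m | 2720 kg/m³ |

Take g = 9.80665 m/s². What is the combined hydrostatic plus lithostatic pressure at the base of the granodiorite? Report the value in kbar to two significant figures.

8.0 kbar

seawater: 1030 kg/m³ × 9.80665 m/s² × 720 m = 7.273×10^6 Pa = 0.07273 kbar
mudstone: 2510 kg/m³ × 9.80665 m/s² × 820 m = 2.018×10^7 Pa = 0.2018 kbar
granodiorite: 2720 kg/m³ × 9.80665 m/s² × 28840 m = 7.693×10^8 Pa = 7.693 kbar
Total = 0.07273 + 0.2018 + 7.693 = 7.9674 kbar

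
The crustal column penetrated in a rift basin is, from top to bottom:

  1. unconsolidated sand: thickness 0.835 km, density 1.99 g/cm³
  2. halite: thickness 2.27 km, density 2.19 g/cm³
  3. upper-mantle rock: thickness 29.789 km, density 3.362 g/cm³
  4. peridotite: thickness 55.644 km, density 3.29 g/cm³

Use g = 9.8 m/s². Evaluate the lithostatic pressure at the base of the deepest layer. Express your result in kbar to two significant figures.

unconsolidated sand: 1990 kg/m³ × 9.8 m/s² × 835 m = 1.628×10^7 Pa = 0.1628 kbar
halite: 2190 kg/m³ × 9.8 m/s² × 2270 m = 4.872×10^7 Pa = 0.4872 kbar
upper-mantle rock: 3362 kg/m³ × 9.8 m/s² × 29789 m = 9.815×10^8 Pa = 9.815 kbar
peridotite: 3290 kg/m³ × 9.8 m/s² × 55644 m = 1.794×10^9 Pa = 17.94 kbar
Total = 0.1628 + 0.4872 + 9.815 + 17.94 = 28.406 kbar

28 kbar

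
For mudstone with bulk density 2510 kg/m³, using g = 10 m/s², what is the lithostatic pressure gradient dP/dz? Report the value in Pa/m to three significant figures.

25100 Pa/m

dP/dz = ρg = 2510 kg/m³ × 10 m/s² = 25100 Pa/m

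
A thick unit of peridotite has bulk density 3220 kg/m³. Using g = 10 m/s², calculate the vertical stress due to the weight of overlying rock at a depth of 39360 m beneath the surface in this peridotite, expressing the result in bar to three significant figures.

peridotite: 3220 kg/m³ × 10 m/s² × 39360 m = 1.267×10^9 Pa = 12674 bar

12700 bar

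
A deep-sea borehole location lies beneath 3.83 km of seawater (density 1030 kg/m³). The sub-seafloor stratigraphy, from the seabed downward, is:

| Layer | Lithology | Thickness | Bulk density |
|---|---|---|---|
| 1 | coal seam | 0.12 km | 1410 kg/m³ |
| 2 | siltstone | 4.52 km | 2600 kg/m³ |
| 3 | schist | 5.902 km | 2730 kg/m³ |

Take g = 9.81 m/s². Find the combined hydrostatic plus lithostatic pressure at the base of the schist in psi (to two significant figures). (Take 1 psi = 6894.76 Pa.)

seawater: 1030 kg/m³ × 9.81 m/s² × 3830 m = 3.870×10^7 Pa = 5613 psi
coal seam: 1410 kg/m³ × 9.81 m/s² × 120 m = 1.660×10^6 Pa = 240.7 psi
siltstone: 2600 kg/m³ × 9.81 m/s² × 4520 m = 1.153×10^8 Pa = 16721 psi
schist: 2730 kg/m³ × 9.81 m/s² × 5902 m = 1.581×10^8 Pa = 22925 psi
Total = 5613 + 240.7 + 16721 + 22925 = 45500 psi

45000 psi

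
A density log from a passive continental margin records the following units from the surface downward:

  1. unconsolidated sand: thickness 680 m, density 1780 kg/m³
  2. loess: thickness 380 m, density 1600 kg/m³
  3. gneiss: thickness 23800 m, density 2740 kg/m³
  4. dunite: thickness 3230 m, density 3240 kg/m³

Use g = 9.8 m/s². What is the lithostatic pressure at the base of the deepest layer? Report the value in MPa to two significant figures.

760 MPa

unconsolidated sand: 1780 kg/m³ × 9.8 m/s² × 680 m = 1.186×10^7 Pa = 11.86 MPa
loess: 1600 kg/m³ × 9.8 m/s² × 380 m = 5.958×10^6 Pa = 5.958 MPa
gneiss: 2740 kg/m³ × 9.8 m/s² × 23800 m = 6.391×10^8 Pa = 639.1 MPa
dunite: 3240 kg/m³ × 9.8 m/s² × 3230 m = 1.026×10^8 Pa = 102.6 MPa
Total = 11.86 + 5.958 + 639.1 + 102.6 = 759.46 MPa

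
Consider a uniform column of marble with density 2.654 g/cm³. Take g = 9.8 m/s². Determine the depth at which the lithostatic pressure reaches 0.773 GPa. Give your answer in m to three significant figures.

h = P/(ρg) = 0.773 GPa / (2654 kg/m³ × 9.8 m/s²) = 7.730×10^8 Pa / 26009 Pa/m = 29720 m

29700 m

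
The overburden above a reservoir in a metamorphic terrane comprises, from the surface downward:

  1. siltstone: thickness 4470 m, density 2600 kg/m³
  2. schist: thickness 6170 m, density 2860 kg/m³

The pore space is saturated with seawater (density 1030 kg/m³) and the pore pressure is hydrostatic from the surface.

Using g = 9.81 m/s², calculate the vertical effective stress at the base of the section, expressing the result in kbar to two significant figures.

1.8 kbar

Overburden (lithostatic) stress σ_v:
siltstone: 2600 kg/m³ × 9.81 m/s² × 4470 m = 1.140×10^8 Pa = 114.0 MPa
schist: 2860 kg/m³ × 9.81 m/s² × 6170 m = 1.731×10^8 Pa = 173.1 MPa
Total = 114.0 + 173.1 = 287.12 MPa
Pore pressure P_p = 1030 kg/m³ × 9.81 m/s² × 10640 m = 1.075×10^8 Pa = 107.5 MPa
Effective stress σ' = σ_v − P_p = 287.1 − 107.5 = 179.61 MPa = 1.7961 kbar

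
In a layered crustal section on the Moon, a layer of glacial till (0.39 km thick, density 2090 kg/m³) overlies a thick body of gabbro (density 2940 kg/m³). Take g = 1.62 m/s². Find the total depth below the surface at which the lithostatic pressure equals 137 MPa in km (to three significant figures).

Pressure at base of upper layers: 2090×1.62×390 = 1.320×10^6 Pa = 1.320 MPa
Remaining pressure to be supplied by gabbro: 1.370×10^8 − 1.320×10^6 = 1.357×10^8 Pa
Additional depth in gabbro = 1.357×10^8 Pa / (2940 kg/m³ × 1.62 m/s²) = 28487 m
Total depth = 390 m + 28487 m = 28877 m
= 28.877 km

28.9 km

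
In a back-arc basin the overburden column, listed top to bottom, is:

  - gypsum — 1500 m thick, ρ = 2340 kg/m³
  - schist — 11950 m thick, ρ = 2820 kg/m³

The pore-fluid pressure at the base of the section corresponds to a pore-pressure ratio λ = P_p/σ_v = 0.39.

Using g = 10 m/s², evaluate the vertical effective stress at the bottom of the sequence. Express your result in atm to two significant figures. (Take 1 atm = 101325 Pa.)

Overburden (lithostatic) stress σ_v:
gypsum: 2340 kg/m³ × 10 m/s² × 1500 m = 3.510×10^7 Pa = 35.10 MPa
schist: 2820 kg/m³ × 10 m/s² × 11950 m = 3.370×10^8 Pa = 337.0 MPa
Total = 35.10 + 337.0 = 372.09 MPa
Pore pressure P_p = λ·σ_v = 0.39 × 372.1 MPa = 145.1 MPa
Effective stress σ' = σ_v − P_p = 372.1 − 145.1 = 226.97 MPa = 2240.1 atm

2200 atm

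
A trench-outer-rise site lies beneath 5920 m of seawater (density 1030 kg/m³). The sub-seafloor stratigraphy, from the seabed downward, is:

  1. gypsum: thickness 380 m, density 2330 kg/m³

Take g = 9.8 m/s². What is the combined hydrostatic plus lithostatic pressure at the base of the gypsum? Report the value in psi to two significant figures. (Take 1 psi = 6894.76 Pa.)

9900 psi

seawater: 1030 kg/m³ × 9.8 m/s² × 5920 m = 5.976×10^7 Pa = 8667 psi
gypsum: 2330 kg/m³ × 9.8 m/s² × 380 m = 8.677×10^6 Pa = 1258 psi
Total = 8667 + 1258 = 9925.4 psi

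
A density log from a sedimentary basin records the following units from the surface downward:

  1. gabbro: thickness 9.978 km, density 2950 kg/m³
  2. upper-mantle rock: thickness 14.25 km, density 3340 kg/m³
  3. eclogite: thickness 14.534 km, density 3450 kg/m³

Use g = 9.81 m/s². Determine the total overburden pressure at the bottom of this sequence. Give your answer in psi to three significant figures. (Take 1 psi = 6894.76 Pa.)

gabbro: 2950 kg/m³ × 9.81 m/s² × 9978 m = 2.888×10^8 Pa = 41881 psi
upper-mantle rock: 3340 kg/m³ × 9.81 m/s² × 14250 m = 4.669×10^8 Pa = 67719 psi
eclogite: 3450 kg/m³ × 9.81 m/s² × 14534 m = 4.919×10^8 Pa = 71343 psi
Total = 41881 + 67719 + 71343 = 1.8094×10^5 psi

181000 psi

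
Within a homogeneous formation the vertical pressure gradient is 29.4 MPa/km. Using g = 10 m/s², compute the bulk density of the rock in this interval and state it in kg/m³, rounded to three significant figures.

ρ = (dP/dz)/g = 29.4 MPa/km / 10 m/s² = 29400 Pa/m / 10 m/s² = 2940.0 kg/m³

2940 kg/m³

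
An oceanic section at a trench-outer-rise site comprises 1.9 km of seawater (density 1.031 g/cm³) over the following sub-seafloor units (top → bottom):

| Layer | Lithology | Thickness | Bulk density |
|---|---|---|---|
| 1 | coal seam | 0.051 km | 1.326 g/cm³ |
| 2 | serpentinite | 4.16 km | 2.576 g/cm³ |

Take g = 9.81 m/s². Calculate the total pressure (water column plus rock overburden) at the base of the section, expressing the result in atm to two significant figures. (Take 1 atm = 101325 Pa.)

1200 atm

seawater: 1031 kg/m³ × 9.81 m/s² × 1900 m = 1.922×10^7 Pa = 189.7 atm
coal seam: 1326 kg/m³ × 9.81 m/s² × 51 m = 6.634×10^5 Pa = 6.547 atm
serpentinite: 2576 kg/m³ × 9.81 m/s² × 4160 m = 1.051×10^8 Pa = 1038 atm
Total = 189.7 + 6.547 + 1038 = 1233.7 atm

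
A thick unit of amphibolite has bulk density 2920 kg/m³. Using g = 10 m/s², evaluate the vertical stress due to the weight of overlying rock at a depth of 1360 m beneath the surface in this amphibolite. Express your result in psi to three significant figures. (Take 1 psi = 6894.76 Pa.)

5760 psi

amphibolite: 2920 kg/m³ × 10 m/s² × 1360 m = 3.971×10^7 Pa = 5760 psi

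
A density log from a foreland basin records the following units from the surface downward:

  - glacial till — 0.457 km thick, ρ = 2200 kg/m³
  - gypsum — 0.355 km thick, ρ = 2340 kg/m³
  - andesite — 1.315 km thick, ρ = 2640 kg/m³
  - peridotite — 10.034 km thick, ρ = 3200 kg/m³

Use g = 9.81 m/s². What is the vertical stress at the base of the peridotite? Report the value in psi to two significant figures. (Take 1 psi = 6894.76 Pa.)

53000 psi

glacial till: 2200 kg/m³ × 9.81 m/s² × 457 m = 9.863×10^6 Pa = 1431 psi
gypsum: 2340 kg/m³ × 9.81 m/s² × 355 m = 8.149×10^6 Pa = 1182 psi
andesite: 2640 kg/m³ × 9.81 m/s² × 1315 m = 3.406×10^7 Pa = 4939 psi
peridotite: 3200 kg/m³ × 9.81 m/s² × 10034 m = 3.150×10^8 Pa = 45685 psi
Total = 1431 + 1182 + 4939 + 45685 = 53237 psi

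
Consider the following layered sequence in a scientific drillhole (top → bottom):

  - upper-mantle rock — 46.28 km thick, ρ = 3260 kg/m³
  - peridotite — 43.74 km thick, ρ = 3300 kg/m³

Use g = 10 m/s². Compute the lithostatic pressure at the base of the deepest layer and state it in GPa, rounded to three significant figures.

2.95 GPa

upper-mantle rock: 3260 kg/m³ × 10 m/s² × 46280 m = 1.509×10^9 Pa = 1.509 GPa
peridotite: 3300 kg/m³ × 10 m/s² × 43740 m = 1.443×10^9 Pa = 1.443 GPa
Total = 1.509 + 1.443 = 2.9521 GPa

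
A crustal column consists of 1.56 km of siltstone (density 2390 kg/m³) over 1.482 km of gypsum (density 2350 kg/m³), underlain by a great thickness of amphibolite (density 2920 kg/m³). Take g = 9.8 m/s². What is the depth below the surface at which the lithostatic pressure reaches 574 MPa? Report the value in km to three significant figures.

20.6 km

Pressure at base of upper layers: 2390×9.8×1560 + 2350×9.8×1482 = 7.067×10^7 Pa = 70.67 MPa
Remaining pressure to be supplied by amphibolite: 5.740×10^8 − 7.067×10^7 = 5.033×10^8 Pa
Additional depth in amphibolite = 5.033×10^8 Pa / (2920 kg/m³ × 9.8 m/s²) = 17589 m
Total depth = 3042 m + 17589 m = 20631 m
= 20.631 km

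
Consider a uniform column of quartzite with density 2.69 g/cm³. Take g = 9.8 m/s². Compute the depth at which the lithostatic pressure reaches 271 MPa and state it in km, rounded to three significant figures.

10.3 km

h = P/(ρg) = 271 MPa / (2690 kg/m³ × 9.8 m/s²) = 2.710×10^8 Pa / 26362 Pa/m = 10280 m
= 10.280 km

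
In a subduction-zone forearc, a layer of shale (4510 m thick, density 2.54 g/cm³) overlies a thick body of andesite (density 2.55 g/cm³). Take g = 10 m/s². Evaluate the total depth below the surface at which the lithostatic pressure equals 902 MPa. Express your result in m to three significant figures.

Pressure at base of upper layers: 2540×10×4510 = 1.146×10^8 Pa = 114.6 MPa
Remaining pressure to be supplied by andesite: 9.020×10^8 − 1.146×10^8 = 7.874×10^8 Pa
Additional depth in andesite = 7.874×10^8 Pa / (2550 kg/m³ × 10 m/s²) = 30880 m
Total depth = 4510 m + 30880 m = 35390 m

35400 m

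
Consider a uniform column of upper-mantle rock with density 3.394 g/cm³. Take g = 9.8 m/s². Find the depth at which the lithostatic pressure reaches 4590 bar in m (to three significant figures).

13800 m

h = P/(ρg) = 4590 bar / (3394 kg/m³ × 9.8 m/s²) = 4.590×10^8 Pa / 33261 Pa/m = 13800 m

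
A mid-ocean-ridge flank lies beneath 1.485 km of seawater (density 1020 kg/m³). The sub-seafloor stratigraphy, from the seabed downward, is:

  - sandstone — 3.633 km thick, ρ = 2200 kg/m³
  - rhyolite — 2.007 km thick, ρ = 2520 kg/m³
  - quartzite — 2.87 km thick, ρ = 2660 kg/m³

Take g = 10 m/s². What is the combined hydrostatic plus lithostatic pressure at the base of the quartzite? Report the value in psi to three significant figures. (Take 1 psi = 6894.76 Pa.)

32200 psi

seawater: 1020 kg/m³ × 10 m/s² × 1485 m = 1.515×10^7 Pa = 2197 psi
sandstone: 2200 kg/m³ × 10 m/s² × 3633 m = 7.993×10^7 Pa = 11592 psi
rhyolite: 2520 kg/m³ × 10 m/s² × 2007 m = 5.058×10^7 Pa = 7335 psi
quartzite: 2660 kg/m³ × 10 m/s² × 2870 m = 7.634×10^7 Pa = 11072 psi
Total = 2197 + 11592 + 7335 + 11072 = 32197 psi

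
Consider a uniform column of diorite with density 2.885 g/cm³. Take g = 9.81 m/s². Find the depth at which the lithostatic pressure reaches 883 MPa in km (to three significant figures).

h = P/(ρg) = 883 MPa / (2885 kg/m³ × 9.81 m/s²) = 8.830×10^8 Pa / 28302 Pa/m = 31199 m
= 31.199 km

31.2 km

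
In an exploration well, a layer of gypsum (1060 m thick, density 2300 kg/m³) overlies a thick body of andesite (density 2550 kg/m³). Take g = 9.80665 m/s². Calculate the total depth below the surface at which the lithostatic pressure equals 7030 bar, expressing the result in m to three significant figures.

28200 m

Pressure at base of upper layers: 2300×9.80665×1060 = 2.391×10^7 Pa = 239.1 bar
Remaining pressure to be supplied by andesite: 7.030×10^8 − 2.391×10^7 = 6.791×10^8 Pa
Additional depth in andesite = 6.791×10^8 Pa / (2550 kg/m³ × 9.80665 m/s²) = 27156 m
Total depth = 1060 m + 27156 m = 28216 m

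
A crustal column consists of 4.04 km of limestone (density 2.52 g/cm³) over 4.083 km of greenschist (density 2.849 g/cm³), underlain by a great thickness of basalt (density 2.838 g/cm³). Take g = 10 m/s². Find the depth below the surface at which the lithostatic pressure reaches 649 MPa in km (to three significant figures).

Pressure at base of upper layers: 2520×10×4040 + 2849×10×4083 = 2.181×10^8 Pa = 218.1 MPa
Remaining pressure to be supplied by basalt: 6.490×10^8 − 2.181×10^8 = 4.309×10^8 Pa
Additional depth in basalt = 4.309×10^8 Pa / (2838 kg/m³ × 10 m/s²) = 15182 m
Total depth = 8123 m + 15182 m = 23305 m
= 23.305 km

23.3 km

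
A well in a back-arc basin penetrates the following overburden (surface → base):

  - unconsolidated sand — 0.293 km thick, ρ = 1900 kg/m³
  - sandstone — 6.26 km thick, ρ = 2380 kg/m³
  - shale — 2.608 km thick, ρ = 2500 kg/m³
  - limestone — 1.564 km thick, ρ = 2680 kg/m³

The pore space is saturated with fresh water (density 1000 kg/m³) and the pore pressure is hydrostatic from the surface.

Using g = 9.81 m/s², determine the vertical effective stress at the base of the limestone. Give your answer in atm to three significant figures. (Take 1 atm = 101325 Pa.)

Overburden (lithostatic) stress σ_v:
unconsolidated sand: 1900 kg/m³ × 9.81 m/s² × 293 m = 5.461×10^6 Pa = 5.461 MPa
sandstone: 2380 kg/m³ × 9.81 m/s² × 6260 m = 1.462×10^8 Pa = 146.2 MPa
shale: 2500 kg/m³ × 9.81 m/s² × 2608 m = 6.396×10^7 Pa = 63.96 MPa
limestone: 2680 kg/m³ × 9.81 m/s² × 1564 m = 4.112×10^7 Pa = 41.12 MPa
Total = 5.461 + 146.2 + 63.96 + 41.12 = 256.70 MPa
Pore pressure P_p = 1000 kg/m³ × 9.81 m/s² × 10725 m = 1.052×10^8 Pa = 105.2 MPa
Effective stress σ' = σ_v − P_p = 256.7 − 105.2 = 151.49 MPa = 1495.1 atm

1500 atm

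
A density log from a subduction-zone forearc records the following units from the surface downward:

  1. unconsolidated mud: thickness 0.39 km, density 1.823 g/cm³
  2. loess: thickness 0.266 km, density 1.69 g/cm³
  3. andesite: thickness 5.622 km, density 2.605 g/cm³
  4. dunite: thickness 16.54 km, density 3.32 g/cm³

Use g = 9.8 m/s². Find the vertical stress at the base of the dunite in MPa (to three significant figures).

693 MPa

unconsolidated mud: 1823 kg/m³ × 9.8 m/s² × 390 m = 6.968×10^6 Pa = 6.968 MPa
loess: 1690 kg/m³ × 9.8 m/s² × 266 m = 4.405×10^6 Pa = 4.405 MPa
andesite: 2605 kg/m³ × 9.8 m/s² × 5622 m = 1.435×10^8 Pa = 143.5 MPa
dunite: 3320 kg/m³ × 9.8 m/s² × 16540 m = 5.381×10^8 Pa = 538.1 MPa
Total = 6.968 + 4.405 + 143.5 + 538.1 = 693.04 MPa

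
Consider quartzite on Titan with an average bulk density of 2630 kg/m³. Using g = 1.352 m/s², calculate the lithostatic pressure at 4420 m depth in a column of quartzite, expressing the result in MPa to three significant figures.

quartzite: 2630 kg/m³ × 1.352 m/s² × 4420 m = 1.572×10^7 Pa = 15.72 MPa

15.7 MPa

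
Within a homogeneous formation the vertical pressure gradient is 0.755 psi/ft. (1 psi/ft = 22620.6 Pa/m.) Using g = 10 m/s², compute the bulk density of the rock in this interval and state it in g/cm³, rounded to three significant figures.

1.71 g/cm³

ρ = (dP/dz)/g = 0.755 psi/ft / 10 m/s² = 17079 Pa/m / 10 m/s² = 1707.9 kg/m³
= 1.708 g/cm³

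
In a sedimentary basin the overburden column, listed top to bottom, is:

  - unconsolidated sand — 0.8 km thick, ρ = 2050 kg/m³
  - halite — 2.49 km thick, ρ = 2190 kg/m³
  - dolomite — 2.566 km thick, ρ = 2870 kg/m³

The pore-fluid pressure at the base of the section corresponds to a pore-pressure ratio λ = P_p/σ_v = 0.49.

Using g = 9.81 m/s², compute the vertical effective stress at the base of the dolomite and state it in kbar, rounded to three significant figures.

0.723 kbar

Overburden (lithostatic) stress σ_v:
unconsolidated sand: 2050 kg/m³ × 9.81 m/s² × 800 m = 1.609×10^7 Pa = 16.09 MPa
halite: 2190 kg/m³ × 9.81 m/s² × 2490 m = 5.349×10^7 Pa = 53.49 MPa
dolomite: 2870 kg/m³ × 9.81 m/s² × 2566 m = 7.224×10^7 Pa = 72.24 MPa
Total = 16.09 + 53.49 + 72.24 = 141.83 MPa
Pore pressure P_p = λ·σ_v = 0.49 × 141.8 MPa = 69.50 MPa
Effective stress σ' = σ_v − P_p = 141.8 − 69.50 = 72.332 MPa = 0.72332 kbar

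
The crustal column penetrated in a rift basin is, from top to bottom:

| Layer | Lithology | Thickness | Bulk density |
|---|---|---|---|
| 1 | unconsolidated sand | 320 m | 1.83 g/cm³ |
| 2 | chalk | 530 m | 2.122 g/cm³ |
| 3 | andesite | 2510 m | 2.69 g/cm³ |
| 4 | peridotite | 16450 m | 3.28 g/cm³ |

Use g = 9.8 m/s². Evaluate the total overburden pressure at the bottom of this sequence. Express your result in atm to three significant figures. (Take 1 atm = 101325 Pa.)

6040 atm

unconsolidated sand: 1830 kg/m³ × 9.8 m/s² × 320 m = 5.739×10^6 Pa = 56.64 atm
chalk: 2122 kg/m³ × 9.8 m/s² × 530 m = 1.102×10^7 Pa = 108.8 atm
andesite: 2690 kg/m³ × 9.8 m/s² × 2510 m = 6.617×10^7 Pa = 653.0 atm
peridotite: 3280 kg/m³ × 9.8 m/s² × 16450 m = 5.288×10^8 Pa = 5219 atm
Total = 56.64 + 108.8 + 653.0 + 5219 = 6037.0 atm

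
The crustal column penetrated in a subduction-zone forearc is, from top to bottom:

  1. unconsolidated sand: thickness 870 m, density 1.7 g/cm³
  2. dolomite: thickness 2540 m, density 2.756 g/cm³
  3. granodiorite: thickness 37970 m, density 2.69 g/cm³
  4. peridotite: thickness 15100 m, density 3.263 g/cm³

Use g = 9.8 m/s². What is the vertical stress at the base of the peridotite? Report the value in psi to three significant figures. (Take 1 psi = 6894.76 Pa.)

227000 psi

unconsolidated sand: 1700 kg/m³ × 9.8 m/s² × 870 m = 1.449×10^7 Pa = 2102 psi
dolomite: 2756 kg/m³ × 9.8 m/s² × 2540 m = 6.860×10^7 Pa = 9950 psi
granodiorite: 2690 kg/m³ × 9.8 m/s² × 37970 m = 1.001×10^9 Pa = 1.452×10^5 psi
peridotite: 3263 kg/m³ × 9.8 m/s² × 15100 m = 4.829×10^8 Pa = 70033 psi
Total = 2102 + 9950 + 1.452×10^5 + 70033 = 2.2726×10^5 psi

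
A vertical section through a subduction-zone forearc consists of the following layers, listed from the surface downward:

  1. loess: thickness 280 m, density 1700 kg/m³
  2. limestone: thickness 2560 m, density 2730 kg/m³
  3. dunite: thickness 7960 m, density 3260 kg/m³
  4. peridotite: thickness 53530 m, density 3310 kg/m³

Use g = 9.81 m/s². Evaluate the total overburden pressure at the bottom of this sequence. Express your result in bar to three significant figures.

20700 bar

loess: 1700 kg/m³ × 9.81 m/s² × 280 m = 4.670×10^6 Pa = 46.70 bar
limestone: 2730 kg/m³ × 9.81 m/s² × 2560 m = 6.856×10^7 Pa = 685.6 bar
dunite: 3260 kg/m³ × 9.81 m/s² × 7960 m = 2.546×10^8 Pa = 2546 bar
peridotite: 3310 kg/m³ × 9.81 m/s² × 53530 m = 1.738×10^9 Pa = 17382 bar
Total = 46.70 + 685.6 + 2546 + 17382 = 20660 bar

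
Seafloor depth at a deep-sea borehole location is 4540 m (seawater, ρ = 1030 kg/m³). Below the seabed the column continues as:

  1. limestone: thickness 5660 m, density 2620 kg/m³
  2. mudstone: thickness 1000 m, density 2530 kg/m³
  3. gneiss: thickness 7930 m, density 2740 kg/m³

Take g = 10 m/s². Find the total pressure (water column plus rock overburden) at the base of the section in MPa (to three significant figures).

438 MPa

seawater: 1030 kg/m³ × 10 m/s² × 4540 m = 4.676×10^7 Pa = 46.76 MPa
limestone: 2620 kg/m³ × 10 m/s² × 5660 m = 1.483×10^8 Pa = 148.3 MPa
mudstone: 2530 kg/m³ × 10 m/s² × 1000 m = 2.530×10^7 Pa = 25.30 MPa
gneiss: 2740 kg/m³ × 10 m/s² × 7930 m = 2.173×10^8 Pa = 217.3 MPa
Total = 46.76 + 148.3 + 25.30 + 217.3 = 437.64 MPa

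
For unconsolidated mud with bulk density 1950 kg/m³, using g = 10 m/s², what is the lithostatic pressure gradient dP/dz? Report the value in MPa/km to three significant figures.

dP/dz = ρg = 1950 kg/m³ × 10 m/s² = 19500 Pa/m
= 19500 Pa/m × (1 MPa/km / 1000.0 Pa/m) = 19.500 MPa/km

19.5 MPa/km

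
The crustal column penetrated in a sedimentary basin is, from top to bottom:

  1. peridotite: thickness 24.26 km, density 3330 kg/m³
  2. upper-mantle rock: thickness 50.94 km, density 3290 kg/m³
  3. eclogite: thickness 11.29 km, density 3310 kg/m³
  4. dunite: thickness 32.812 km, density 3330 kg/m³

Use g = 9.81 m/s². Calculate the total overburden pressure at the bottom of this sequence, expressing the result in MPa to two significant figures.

peridotite: 3330 kg/m³ × 9.81 m/s² × 24260 m = 7.925×10^8 Pa = 792.5 MPa
upper-mantle rock: 3290 kg/m³ × 9.81 m/s² × 50940 m = 1.644×10^9 Pa = 1644 MPa
eclogite: 3310 kg/m³ × 9.81 m/s² × 11290 m = 3.666×10^8 Pa = 366.6 MPa
dunite: 3330 kg/m³ × 9.81 m/s² × 32812 m = 1.072×10^9 Pa = 1072 MPa
Total = 792.5 + 1644 + 366.6 + 1072 = 3875.1 MPa

3900 MPa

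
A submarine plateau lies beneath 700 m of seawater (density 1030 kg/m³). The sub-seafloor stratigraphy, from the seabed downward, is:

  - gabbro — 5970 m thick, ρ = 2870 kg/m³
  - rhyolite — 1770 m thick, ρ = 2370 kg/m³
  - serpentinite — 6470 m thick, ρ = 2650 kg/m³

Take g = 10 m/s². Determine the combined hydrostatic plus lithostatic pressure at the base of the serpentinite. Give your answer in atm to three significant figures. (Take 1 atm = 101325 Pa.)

seawater: 1030 kg/m³ × 10 m/s² × 700 m = 7.210×10^6 Pa = 71.16 atm
gabbro: 2870 kg/m³ × 10 m/s² × 5970 m = 1.713×10^8 Pa = 1691 atm
rhyolite: 2370 kg/m³ × 10 m/s² × 1770 m = 4.195×10^7 Pa = 414.0 atm
serpentinite: 2650 kg/m³ × 10 m/s² × 6470 m = 1.715×10^8 Pa = 1692 atm
Total = 71.16 + 1691 + 414.0 + 1692 = 3868.3 atm

3870 atm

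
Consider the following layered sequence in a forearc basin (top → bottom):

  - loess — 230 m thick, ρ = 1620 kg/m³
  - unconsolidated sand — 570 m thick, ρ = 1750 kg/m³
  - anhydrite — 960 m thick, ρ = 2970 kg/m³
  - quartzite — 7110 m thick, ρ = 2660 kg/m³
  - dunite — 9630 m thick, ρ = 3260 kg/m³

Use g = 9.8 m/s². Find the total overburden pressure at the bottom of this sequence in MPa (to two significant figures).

loess: 1620 kg/m³ × 9.8 m/s² × 230 m = 3.651×10^6 Pa = 3.651 MPa
unconsolidated sand: 1750 kg/m³ × 9.8 m/s² × 570 m = 9.775×10^6 Pa = 9.775 MPa
anhydrite: 2970 kg/m³ × 9.8 m/s² × 960 m = 2.794×10^7 Pa = 27.94 MPa
quartzite: 2660 kg/m³ × 9.8 m/s² × 7110 m = 1.853×10^8 Pa = 185.3 MPa
dunite: 3260 kg/m³ × 9.8 m/s² × 9630 m = 3.077×10^8 Pa = 307.7 MPa
Total = 3.651 + 9.775 + 27.94 + 185.3 + 307.7 = 534.37 MPa

530 MPa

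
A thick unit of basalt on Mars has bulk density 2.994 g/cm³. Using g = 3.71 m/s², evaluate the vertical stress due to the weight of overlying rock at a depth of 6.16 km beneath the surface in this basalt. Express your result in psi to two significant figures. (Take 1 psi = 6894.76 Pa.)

9900 psi

basalt: 2994 kg/m³ × 3.71 m/s² × 6160 m = 6.842×10^7 Pa = 9924 psi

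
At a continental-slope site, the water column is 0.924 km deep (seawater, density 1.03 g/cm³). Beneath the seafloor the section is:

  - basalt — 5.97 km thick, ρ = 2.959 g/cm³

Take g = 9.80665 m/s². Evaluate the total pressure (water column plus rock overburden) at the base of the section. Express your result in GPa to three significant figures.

0.183 GPa

seawater: 1030 kg/m³ × 9.80665 m/s² × 924 m = 9.333×10^6 Pa = 9.333×10^-3 GPa
basalt: 2959 kg/m³ × 9.80665 m/s² × 5970 m = 1.732×10^8 Pa = 0.1732 GPa
Total = 9.333×10^-3 + 0.1732 = 0.18257 GPa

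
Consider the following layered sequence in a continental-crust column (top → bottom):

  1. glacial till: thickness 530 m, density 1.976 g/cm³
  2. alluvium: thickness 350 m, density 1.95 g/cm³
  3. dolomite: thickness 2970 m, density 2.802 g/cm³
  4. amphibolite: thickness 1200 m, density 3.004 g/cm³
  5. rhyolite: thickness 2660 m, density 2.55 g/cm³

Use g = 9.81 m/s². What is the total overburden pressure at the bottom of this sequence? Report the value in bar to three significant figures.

2010 bar

glacial till: 1976 kg/m³ × 9.81 m/s² × 530 m = 1.027×10^7 Pa = 102.7 bar
alluvium: 1950 kg/m³ × 9.81 m/s² × 350 m = 6.695×10^6 Pa = 66.95 bar
dolomite: 2802 kg/m³ × 9.81 m/s² × 2970 m = 8.164×10^7 Pa = 816.4 bar
amphibolite: 3004 kg/m³ × 9.81 m/s² × 1200 m = 3.536×10^7 Pa = 353.6 bar
rhyolite: 2550 kg/m³ × 9.81 m/s² × 2660 m = 6.654×10^7 Pa = 665.4 bar
Total = 102.7 + 66.95 + 816.4 + 353.6 + 665.4 = 2005.1 bar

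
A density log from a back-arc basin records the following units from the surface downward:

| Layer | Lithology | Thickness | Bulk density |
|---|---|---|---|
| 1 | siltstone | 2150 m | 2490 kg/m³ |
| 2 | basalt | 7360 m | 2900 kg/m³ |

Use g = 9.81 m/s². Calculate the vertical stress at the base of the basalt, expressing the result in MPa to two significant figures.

siltstone: 2490 kg/m³ × 9.81 m/s² × 2150 m = 5.252×10^7 Pa = 52.52 MPa
basalt: 2900 kg/m³ × 9.81 m/s² × 7360 m = 2.094×10^8 Pa = 209.4 MPa
Total = 52.52 + 209.4 = 261.90 MPa

260 MPa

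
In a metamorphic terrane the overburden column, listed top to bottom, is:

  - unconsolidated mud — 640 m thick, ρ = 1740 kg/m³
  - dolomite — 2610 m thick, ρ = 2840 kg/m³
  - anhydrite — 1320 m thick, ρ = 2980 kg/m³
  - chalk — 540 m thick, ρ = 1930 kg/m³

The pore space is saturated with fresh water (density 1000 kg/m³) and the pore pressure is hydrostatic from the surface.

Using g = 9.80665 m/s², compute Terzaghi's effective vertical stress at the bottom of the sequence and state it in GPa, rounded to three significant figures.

Overburden (lithostatic) stress σ_v:
unconsolidated mud: 1740 kg/m³ × 9.80665 m/s² × 640 m = 1.092×10^7 Pa = 10.92 MPa
dolomite: 2840 kg/m³ × 9.80665 m/s² × 2610 m = 7.269×10^7 Pa = 72.69 MPa
anhydrite: 2980 kg/m³ × 9.80665 m/s² × 1320 m = 3.858×10^7 Pa = 38.58 MPa
chalk: 1930 kg/m³ × 9.80665 m/s² × 540 m = 1.022×10^7 Pa = 10.22 MPa
Total = 10.92 + 72.69 + 38.58 + 10.22 = 132.41 MPa
Pore pressure P_p = 1000 kg/m³ × 9.80665 m/s² × 5110 m = 5.011×10^7 Pa = 50.11 MPa
Effective stress σ' = σ_v − P_p = 132.4 − 50.11 = 82.295 MPa = 0.082295 GPa

0.0823 GPa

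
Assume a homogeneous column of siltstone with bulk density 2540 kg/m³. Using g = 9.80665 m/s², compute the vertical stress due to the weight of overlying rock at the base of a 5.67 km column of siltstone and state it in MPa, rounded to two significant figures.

siltstone: 2540 kg/m³ × 9.80665 m/s² × 5670 m = 1.412×10^8 Pa = 141.2 MPa

140 MPa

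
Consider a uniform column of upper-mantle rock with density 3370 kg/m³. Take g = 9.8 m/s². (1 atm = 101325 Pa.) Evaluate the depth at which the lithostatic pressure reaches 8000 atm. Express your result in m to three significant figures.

24500 m

h = P/(ρg) = 8000 atm / (3370 kg/m³ × 9.8 m/s²) = 8.106×10^8 Pa / 33026 Pa/m = 24544 m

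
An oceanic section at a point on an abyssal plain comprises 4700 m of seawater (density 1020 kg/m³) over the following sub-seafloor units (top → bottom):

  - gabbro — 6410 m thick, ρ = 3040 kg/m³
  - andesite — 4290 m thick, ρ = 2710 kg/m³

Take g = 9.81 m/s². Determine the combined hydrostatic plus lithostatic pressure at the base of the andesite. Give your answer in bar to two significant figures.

seawater: 1020 kg/m³ × 9.81 m/s² × 4700 m = 4.703×10^7 Pa = 470.3 bar
gabbro: 3040 kg/m³ × 9.81 m/s² × 6410 m = 1.912×10^8 Pa = 1912 bar
andesite: 2710 kg/m³ × 9.81 m/s² × 4290 m = 1.141×10^8 Pa = 1141 bar
Total = 470.3 + 1912 + 1141 = 3522.4 bar

3500 bar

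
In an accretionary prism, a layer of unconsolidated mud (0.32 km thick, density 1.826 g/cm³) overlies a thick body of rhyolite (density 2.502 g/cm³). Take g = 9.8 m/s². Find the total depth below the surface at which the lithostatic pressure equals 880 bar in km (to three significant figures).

3.68 km

Pressure at base of upper layers: 1826×9.8×320 = 5.726×10^6 Pa = 57.26 bar
Remaining pressure to be supplied by rhyolite: 8.800×10^7 − 5.726×10^6 = 8.227×10^7 Pa
Additional depth in rhyolite = 8.227×10^7 Pa / (2502 kg/m³ × 9.8 m/s²) = 3355.4 m
Total depth = 320 m + 3355.4 m = 3675.4 m
= 3.6754 km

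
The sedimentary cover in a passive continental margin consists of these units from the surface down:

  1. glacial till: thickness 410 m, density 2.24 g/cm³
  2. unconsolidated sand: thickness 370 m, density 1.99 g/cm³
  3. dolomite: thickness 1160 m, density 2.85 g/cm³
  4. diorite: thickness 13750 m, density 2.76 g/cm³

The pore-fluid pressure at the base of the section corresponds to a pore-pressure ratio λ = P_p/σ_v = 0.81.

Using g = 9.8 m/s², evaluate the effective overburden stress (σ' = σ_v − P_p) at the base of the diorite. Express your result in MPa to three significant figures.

79.9 MPa

Overburden (lithostatic) stress σ_v:
glacial till: 2240 kg/m³ × 9.8 m/s² × 410 m = 9.000×10^6 Pa = 9.000 MPa
unconsolidated sand: 1990 kg/m³ × 9.8 m/s² × 370 m = 7.216×10^6 Pa = 7.216 MPa
dolomite: 2850 kg/m³ × 9.8 m/s² × 1160 m = 3.240×10^7 Pa = 32.40 MPa
diorite: 2760 kg/m³ × 9.8 m/s² × 13750 m = 3.719×10^8 Pa = 371.9 MPa
Total = 9.000 + 7.216 + 32.40 + 371.9 = 420.52 MPa
Pore pressure P_p = λ·σ_v = 0.81 × 420.5 MPa = 340.6 MPa
Effective stress σ' = σ_v − P_p = 420.5 − 340.6 = 79.900 MPa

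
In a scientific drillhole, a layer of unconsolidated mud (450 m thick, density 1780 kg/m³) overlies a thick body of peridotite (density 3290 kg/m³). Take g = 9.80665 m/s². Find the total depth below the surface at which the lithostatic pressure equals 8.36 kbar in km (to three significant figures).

Pressure at base of upper layers: 1780×9.80665×450 = 7.855×10^6 Pa = 0.07855 kbar
Remaining pressure to be supplied by peridotite: 8.360×10^8 − 7.855×10^6 = 8.281×10^8 Pa
Additional depth in peridotite = 8.281×10^8 Pa / (3290 kg/m³ × 9.80665 m/s²) = 25668 m
Total depth = 450 m + 25668 m = 26118 m
= 26.118 km

26.1 km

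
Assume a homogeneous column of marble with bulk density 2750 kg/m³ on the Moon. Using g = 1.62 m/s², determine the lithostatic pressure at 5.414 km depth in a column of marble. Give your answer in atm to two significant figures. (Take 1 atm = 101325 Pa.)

240 atm

marble: 2750 kg/m³ × 1.62 m/s² × 5414 m = 2.412×10^7 Pa = 238.0 atm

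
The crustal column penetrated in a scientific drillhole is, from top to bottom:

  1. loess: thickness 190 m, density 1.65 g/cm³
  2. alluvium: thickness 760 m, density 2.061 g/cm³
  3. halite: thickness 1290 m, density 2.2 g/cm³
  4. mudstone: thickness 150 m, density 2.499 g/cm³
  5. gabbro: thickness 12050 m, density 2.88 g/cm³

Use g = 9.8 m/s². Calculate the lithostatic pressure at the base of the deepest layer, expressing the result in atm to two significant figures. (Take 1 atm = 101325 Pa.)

3800 atm

loess: 1650 kg/m³ × 9.8 m/s² × 190 m = 3.072×10^6 Pa = 30.32 atm
alluvium: 2061 kg/m³ × 9.8 m/s² × 760 m = 1.535×10^7 Pa = 151.5 atm
halite: 2200 kg/m³ × 9.8 m/s² × 1290 m = 2.781×10^7 Pa = 274.5 atm
mudstone: 2499 kg/m³ × 9.8 m/s² × 150 m = 3.674×10^6 Pa = 36.25 atm
gabbro: 2880 kg/m³ × 9.8 m/s² × 12050 m = 3.401×10^8 Pa = 3357 atm
Total = 30.32 + 151.5 + 274.5 + 36.25 + 3357 = 3849.1 atm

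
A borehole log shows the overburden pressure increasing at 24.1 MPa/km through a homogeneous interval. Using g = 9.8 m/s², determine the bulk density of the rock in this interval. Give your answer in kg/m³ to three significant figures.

2460 kg/m³

ρ = (dP/dz)/g = 24.1 MPa/km / 9.8 m/s² = 24100 Pa/m / 9.8 m/s² = 2459.2 kg/m³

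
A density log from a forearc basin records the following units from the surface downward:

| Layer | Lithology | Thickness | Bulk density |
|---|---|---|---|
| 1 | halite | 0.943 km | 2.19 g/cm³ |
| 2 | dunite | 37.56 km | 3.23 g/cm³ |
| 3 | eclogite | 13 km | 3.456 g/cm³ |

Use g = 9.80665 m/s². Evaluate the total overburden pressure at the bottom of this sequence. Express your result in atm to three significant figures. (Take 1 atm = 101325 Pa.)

halite: 2190 kg/m³ × 9.80665 m/s² × 943 m = 2.025×10^7 Pa = 199.9 atm
dunite: 3230 kg/m³ × 9.80665 m/s² × 37560 m = 1.190×10^9 Pa = 11742 atm
eclogite: 3456 kg/m³ × 9.80665 m/s² × 13000 m = 4.406×10^8 Pa = 4348 atm
Total = 199.9 + 11742 + 4348 = 16290 atm

16300 atm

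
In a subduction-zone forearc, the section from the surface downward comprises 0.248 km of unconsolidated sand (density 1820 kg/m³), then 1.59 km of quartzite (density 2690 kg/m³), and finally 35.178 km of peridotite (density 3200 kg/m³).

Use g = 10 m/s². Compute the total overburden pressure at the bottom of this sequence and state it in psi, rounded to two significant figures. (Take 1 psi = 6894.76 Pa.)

unconsolidated sand: 1820 kg/m³ × 10 m/s² × 248 m = 4.514×10^6 Pa = 654.6 psi
quartzite: 2690 kg/m³ × 10 m/s² × 1590 m = 4.277×10^7 Pa = 6203 psi
peridotite: 3200 kg/m³ × 10 m/s² × 35178 m = 1.126×10^9 Pa = 1.633×10^5 psi
Total = 654.6 + 6203 + 1.633×10^5 = 1.7013×10^5 psi

170000 psi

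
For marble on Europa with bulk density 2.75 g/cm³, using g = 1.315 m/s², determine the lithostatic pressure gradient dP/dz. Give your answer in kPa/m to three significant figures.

3.62 kPa/m

dP/dz = ρg = 2750 kg/m³ × 1.315 m/s² = 3616.2 Pa/m
= 3616.2 Pa/m × (1 kPa/m / 1000.0 Pa/m) = 3.6162 kPa/m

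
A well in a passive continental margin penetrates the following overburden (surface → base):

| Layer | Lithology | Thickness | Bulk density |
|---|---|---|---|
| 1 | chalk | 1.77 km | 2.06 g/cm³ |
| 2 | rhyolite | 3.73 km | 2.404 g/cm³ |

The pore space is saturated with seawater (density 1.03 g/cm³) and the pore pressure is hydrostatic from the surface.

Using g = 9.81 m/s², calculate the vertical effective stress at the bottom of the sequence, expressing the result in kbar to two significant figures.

0.68 kbar

Overburden (lithostatic) stress σ_v:
chalk: 2060 kg/m³ × 9.81 m/s² × 1770 m = 3.577×10^7 Pa = 35.77 MPa
rhyolite: 2404 kg/m³ × 9.81 m/s² × 3730 m = 8.797×10^7 Pa = 87.97 MPa
Total = 35.77 + 87.97 = 123.73 MPa
Pore pressure P_p = 1030 kg/m³ × 9.81 m/s² × 5500 m = 5.557×10^7 Pa = 55.57 MPa
Effective stress σ' = σ_v − P_p = 123.7 − 55.57 = 68.161 MPa = 0.68161 kbar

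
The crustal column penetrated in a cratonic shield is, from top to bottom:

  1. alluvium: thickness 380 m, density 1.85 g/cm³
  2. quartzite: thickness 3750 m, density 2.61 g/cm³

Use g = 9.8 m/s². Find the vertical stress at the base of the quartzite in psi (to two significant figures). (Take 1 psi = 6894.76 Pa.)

15000 psi

alluvium: 1850 kg/m³ × 9.8 m/s² × 380 m = 6.889×10^6 Pa = 999.2 psi
quartzite: 2610 kg/m³ × 9.8 m/s² × 3750 m = 9.592×10^7 Pa = 13912 psi
Total = 999.2 + 13912 = 14911 psi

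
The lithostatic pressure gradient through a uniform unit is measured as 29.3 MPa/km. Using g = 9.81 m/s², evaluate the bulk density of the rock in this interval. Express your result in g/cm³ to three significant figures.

ρ = (dP/dz)/g = 29.3 MPa/km / 9.81 m/s² = 29300 Pa/m / 9.81 m/s² = 2986.7 kg/m³
= 2.987 g/cm³

2.99 g/cm³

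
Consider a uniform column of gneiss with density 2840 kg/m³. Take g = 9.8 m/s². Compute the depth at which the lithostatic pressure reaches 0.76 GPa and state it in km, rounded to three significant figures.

h = P/(ρg) = 0.76 GPa / (2840 kg/m³ × 9.8 m/s²) = 7.600×10^8 Pa / 27832 Pa/m = 27307 m
= 27.307 km

27.3 km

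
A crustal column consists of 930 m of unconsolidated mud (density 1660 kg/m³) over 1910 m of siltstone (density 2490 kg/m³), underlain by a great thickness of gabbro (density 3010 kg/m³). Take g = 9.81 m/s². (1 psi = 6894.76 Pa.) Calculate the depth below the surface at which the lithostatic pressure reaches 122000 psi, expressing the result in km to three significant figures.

29.2 km

Pressure at base of upper layers: 1660×9.81×930 + 2490×9.81×1910 = 6.180×10^7 Pa = 8963 psi
Remaining pressure to be supplied by gabbro: 8.412×10^8 − 6.180×10^7 = 7.794×10^8 Pa
Additional depth in gabbro = 7.794×10^8 Pa / (3010 kg/m³ × 9.81 m/s²) = 26394 m
Total depth = 2840 m + 26394 m = 29234 m
= 29.234 km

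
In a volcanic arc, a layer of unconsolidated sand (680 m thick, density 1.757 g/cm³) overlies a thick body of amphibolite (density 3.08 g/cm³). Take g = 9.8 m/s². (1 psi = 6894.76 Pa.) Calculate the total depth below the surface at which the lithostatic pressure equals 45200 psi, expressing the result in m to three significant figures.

Pressure at base of upper layers: 1757×9.8×680 = 1.171×10^7 Pa = 1698 psi
Remaining pressure to be supplied by amphibolite: 3.116×10^8 − 1.171×10^7 = 2.999×10^8 Pa
Additional depth in amphibolite = 2.999×10^8 Pa / (3080 kg/m³ × 9.8 m/s²) = 9936.9 m
Total depth = 680 m + 9936.9 m = 10617 m

10600 m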